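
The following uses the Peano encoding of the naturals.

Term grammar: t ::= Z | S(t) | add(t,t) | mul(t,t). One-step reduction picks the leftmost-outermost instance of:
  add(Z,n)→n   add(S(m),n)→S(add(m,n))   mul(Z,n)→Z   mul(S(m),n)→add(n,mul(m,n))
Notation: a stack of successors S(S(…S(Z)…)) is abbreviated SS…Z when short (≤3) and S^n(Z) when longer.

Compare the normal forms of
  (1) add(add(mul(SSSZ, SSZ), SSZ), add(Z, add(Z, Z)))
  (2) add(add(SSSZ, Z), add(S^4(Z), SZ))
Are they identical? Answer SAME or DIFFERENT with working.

Term A:
  start: add(add(mul(SSSZ, SSZ), SSZ), add(Z, add(Z, Z)))
  [1] add(add(add(SSZ, mul(SSZ, SSZ)), SSZ), add(Z, add(Z, Z)))
  [2] add(add(S(add(SZ, mul(SSZ, SSZ))), SSZ), add(Z, add(Z, Z)))
  [3] add(S(add(add(SZ, mul(SSZ, SSZ)), SSZ)), add(Z, add(Z, Z)))
  [4] S(add(add(add(SZ, mul(SSZ, SSZ)), SSZ), add(Z, add(Z, Z))))
  [5] S(add(add(S(add(Z, mul(SSZ, SSZ))), SSZ), add(Z, add(Z, Z))))
  [6] S(add(S(add(add(Z, mul(SSZ, SSZ)), SSZ)), add(Z, add(Z, Z))))
  [7] S(S(add(add(add(Z, mul(SSZ, SSZ)), SSZ), add(Z, add(Z, Z)))))
  [8] S(S(add(add(mul(SSZ, SSZ), SSZ), add(Z, add(Z, Z)))))
  [9] S(S(add(add(add(SSZ, mul(SZ, SSZ)), SSZ), add(Z, add(Z, Z)))))
  [10] S(S(add(add(S(add(SZ, mul(SZ, SSZ))), SSZ), add(Z, add(Z, Z)))))
  [11] S(S(add(S(add(add(SZ, mul(SZ, SSZ)), SSZ)), add(Z, add(Z, Z)))))
  [12] S(S(S(add(add(add(SZ, mul(SZ, SSZ)), SSZ), add(Z, add(Z, Z))))))
  [13] S(S(S(add(add(S(add(Z, mul(SZ, SSZ))), SSZ), add(Z, add(Z, Z))))))
  [14] S(S(S(add(S(add(add(Z, mul(SZ, SSZ)), SSZ)), add(Z, add(Z, Z))))))
  [15] S(S(S(S(add(add(add(Z, mul(SZ, SSZ)), SSZ), add(Z, add(Z, Z)))))))
  [16] S(S(S(S(add(add(mul(SZ, SSZ), SSZ), add(Z, add(Z, Z)))))))
  [17] S(S(S(S(add(add(add(SSZ, mul(Z, SSZ)), SSZ), add(Z, add(Z, Z)))))))
  [18] S(S(S(S(add(add(S(add(SZ, mul(Z, SSZ))), SSZ), add(Z, add(Z, Z)))))))
  [19] S(S(S(S(add(S(add(add(SZ, mul(Z, SSZ)), SSZ)), add(Z, add(Z, Z)))))))
  [20] S(S(S(S(S(add(add(add(SZ, mul(Z, SSZ)), SSZ), add(Z, add(Z, Z))))))))
  [21] S(S(S(S(S(add(add(S(add(Z, mul(Z, SSZ))), SSZ), add(Z, add(Z, Z))))))))
  [22] S(S(S(S(S(add(S(add(add(Z, mul(Z, SSZ)), SSZ)), add(Z, add(Z, Z))))))))
  [23] S(S(S(S(S(S(add(add(add(Z, mul(Z, SSZ)), SSZ), add(Z, add(Z, Z)))))))))
  [24] S(S(S(S(S(S(add(add(mul(Z, SSZ), SSZ), add(Z, add(Z, Z)))))))))
  [25] S(S(S(S(S(S(add(add(Z, SSZ), add(Z, add(Z, Z)))))))))
  [26] S(S(S(S(S(S(add(SSZ, add(Z, add(Z, Z)))))))))
  [27] S(S(S(S(S(S(S(add(SZ, add(Z, add(Z, Z))))))))))
  [28] S(S(S(S(S(S(S(S(add(Z, add(Z, add(Z, Z)))))))))))
  [29] S(S(S(S(S(S(S(S(add(Z, add(Z, Z))))))))))
  [30] S(S(S(S(S(S(S(S(add(Z, Z)))))))))
  [31] S^8(Z)

Term B:
  start: add(add(SSSZ, Z), add(S^4(Z), SZ))
  [1] add(S(add(SSZ, Z)), add(S^4(Z), SZ))
  [2] S(add(add(SSZ, Z), add(S^4(Z), SZ)))
  [3] S(add(S(add(SZ, Z)), add(S^4(Z), SZ)))
  [4] S(S(add(add(SZ, Z), add(S^4(Z), SZ))))
  [5] S(S(add(S(add(Z, Z)), add(S^4(Z), SZ))))
  [6] S(S(S(add(add(Z, Z), add(S^4(Z), SZ)))))
  [7] S(S(S(add(Z, add(S^4(Z), SZ)))))
  [8] S(S(S(add(S^4(Z), SZ))))
  [9] S(S(S(S(add(SSSZ, SZ)))))
  [10] S(S(S(S(S(add(SSZ, SZ))))))
  [11] S(S(S(S(S(S(add(SZ, SZ)))))))
  [12] S(S(S(S(S(S(S(add(Z, SZ))))))))
  [13] S^8(Z)

Answer: SAME — A ⇓ S^8(Z), B ⇓ S^8(Z)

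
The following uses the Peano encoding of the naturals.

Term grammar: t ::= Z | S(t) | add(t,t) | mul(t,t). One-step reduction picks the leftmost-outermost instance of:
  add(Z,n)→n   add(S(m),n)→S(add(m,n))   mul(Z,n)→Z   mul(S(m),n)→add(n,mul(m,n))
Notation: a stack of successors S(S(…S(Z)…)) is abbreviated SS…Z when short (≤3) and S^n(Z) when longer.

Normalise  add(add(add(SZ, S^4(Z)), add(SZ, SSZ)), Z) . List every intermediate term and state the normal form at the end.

Answer: normal form = S^8(Z)  (in 19 steps)

Derivation:
  start: add(add(add(SZ, S^4(Z)), add(SZ, SSZ)), Z)
  →1  add(add(S(add(Z, S^4(Z))), add(SZ, SSZ)), Z)
  →2  add(S(add(add(Z, S^4(Z)), add(SZ, SSZ))), Z)
  →3  S(add(add(add(Z, S^4(Z)), add(SZ, SSZ)), Z))
  →4  S(add(add(S^4(Z), add(SZ, SSZ)), Z))
  →5  S(add(S(add(SSSZ, add(SZ, SSZ))), Z))
  →6  S(S(add(add(SSSZ, add(SZ, SSZ)), Z)))
  →7  S(S(add(S(add(SSZ, add(SZ, SSZ))), Z)))
  →8  S(S(S(add(add(SSZ, add(SZ, SSZ)), Z))))
  →9  S(S(S(add(S(add(SZ, add(SZ, SSZ))), Z))))
  →10  S(S(S(S(add(add(SZ, add(SZ, SSZ)), Z)))))
  →11  S(S(S(S(add(S(add(Z, add(SZ, SSZ))), Z)))))
  →12  S(S(S(S(S(add(add(Z, add(SZ, SSZ)), Z))))))
  →13  S(S(S(S(S(add(add(SZ, SSZ), Z))))))
  →14  S(S(S(S(S(add(S(add(Z, SSZ)), Z))))))
  →15  S(S(S(S(S(S(add(add(Z, SSZ), Z)))))))
  →16  S(S(S(S(S(S(add(SSZ, Z)))))))
  →17  S(S(S(S(S(S(S(add(SZ, Z))))))))
  →18  S(S(S(S(S(S(S(S(add(Z, Z)))))))))
  →19  S^8(Z)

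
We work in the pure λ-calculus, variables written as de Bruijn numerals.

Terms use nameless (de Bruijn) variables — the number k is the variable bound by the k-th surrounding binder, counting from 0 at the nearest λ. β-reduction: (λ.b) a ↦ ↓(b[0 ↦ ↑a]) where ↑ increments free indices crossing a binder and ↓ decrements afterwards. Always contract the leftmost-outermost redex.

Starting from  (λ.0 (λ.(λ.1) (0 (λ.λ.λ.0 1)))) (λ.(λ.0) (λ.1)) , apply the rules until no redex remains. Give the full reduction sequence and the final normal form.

  start: (λ.0 (λ.(λ.1) (0 (λ.λ.λ.0 1)))) (λ.(λ.0) (λ.1))
  [1] (λ.(λ.0) (λ.1)) (λ.(λ.1) (0 (λ.λ.λ.0 1)))
  [2] (λ.0) (λ.λ.(λ.1) (0 (λ.λ.λ.0 1)))
  [3] λ.λ.(λ.1) (0 (λ.λ.λ.0 1))
  [4] λ.λ.0

Answer: normal form = λ.λ.0  (in 4 steps)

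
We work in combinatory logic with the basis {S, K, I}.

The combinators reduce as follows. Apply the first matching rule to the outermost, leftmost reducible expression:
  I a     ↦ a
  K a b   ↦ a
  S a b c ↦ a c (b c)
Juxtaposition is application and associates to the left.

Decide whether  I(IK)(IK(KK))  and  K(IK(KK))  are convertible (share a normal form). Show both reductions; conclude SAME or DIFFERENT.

Answer: SAME — A ⇓ K(K(KK)), B ⇓ K(K(KK))

Reduction:
Term A:
  start: I(IK)(IK(KK))
  step 1: IK(IK(KK))
  step 2: K(IK(KK))
  step 3: K(K(KK))

Term B:
  start: K(IK(KK))
  step 1: K(K(KK))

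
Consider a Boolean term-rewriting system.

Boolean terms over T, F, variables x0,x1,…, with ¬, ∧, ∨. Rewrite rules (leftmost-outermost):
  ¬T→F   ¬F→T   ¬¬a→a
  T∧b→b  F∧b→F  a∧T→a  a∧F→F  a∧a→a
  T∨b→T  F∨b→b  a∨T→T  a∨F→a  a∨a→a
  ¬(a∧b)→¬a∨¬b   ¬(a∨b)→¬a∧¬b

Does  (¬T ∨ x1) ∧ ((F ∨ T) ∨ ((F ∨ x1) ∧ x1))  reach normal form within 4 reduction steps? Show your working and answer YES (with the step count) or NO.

Answer: NO — after 4 steps the term is x1 ∧ T, not yet normal

Derivation:
  start: (¬T ∨ x1) ∧ ((F ∨ T) ∨ ((F ∨ x1) ∧ x1))
  step 1: (F ∨ x1) ∧ ((F ∨ T) ∨ ((F ∨ x1) ∧ x1))
  step 2: x1 ∧ ((F ∨ T) ∨ ((F ∨ x1) ∧ x1))
  step 3: x1 ∧ (T ∨ ((F ∨ x1) ∧ x1))
  step 4: x1 ∧ T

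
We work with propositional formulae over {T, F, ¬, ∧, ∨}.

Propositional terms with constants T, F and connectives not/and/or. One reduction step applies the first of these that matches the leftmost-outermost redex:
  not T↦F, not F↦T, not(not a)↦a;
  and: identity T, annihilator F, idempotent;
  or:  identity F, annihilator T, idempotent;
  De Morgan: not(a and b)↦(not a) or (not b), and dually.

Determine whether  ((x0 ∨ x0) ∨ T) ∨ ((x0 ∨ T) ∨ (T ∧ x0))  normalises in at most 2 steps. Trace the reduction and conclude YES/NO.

  start: ((x0 ∨ x0) ∨ T) ∨ ((x0 ∨ T) ∨ (T ∧ x0))
  [1] T ∨ ((x0 ∨ T) ∨ (T ∧ x0))
  [2] T

Answer: YES — reaches normal form T in 2 ≤ 2 steps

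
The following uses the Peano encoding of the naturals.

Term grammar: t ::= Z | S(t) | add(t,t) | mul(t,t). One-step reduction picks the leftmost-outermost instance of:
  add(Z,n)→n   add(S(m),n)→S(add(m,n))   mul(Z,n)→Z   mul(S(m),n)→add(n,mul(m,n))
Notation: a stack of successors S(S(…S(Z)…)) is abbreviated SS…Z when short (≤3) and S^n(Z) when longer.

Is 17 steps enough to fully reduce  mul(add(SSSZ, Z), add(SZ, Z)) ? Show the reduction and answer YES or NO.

  start: mul(add(SSSZ, Z), add(SZ, Z))
  [1] mul(S(add(SSZ, Z)), add(SZ, Z))
  [2] add(add(SZ, Z), mul(add(SSZ, Z), add(SZ, Z)))
  [3] add(S(add(Z, Z)), mul(add(SSZ, Z), add(SZ, Z)))
  [4] S(add(add(Z, Z), mul(add(SSZ, Z), add(SZ, Z))))
  [5] S(add(Z, mul(add(SSZ, Z), add(SZ, Z))))
  [6] S(mul(add(SSZ, Z), add(SZ, Z)))
  [7] S(mul(S(add(SZ, Z)), add(SZ, Z)))
  [8] S(add(add(SZ, Z), mul(add(SZ, Z), add(SZ, Z))))
  [9] S(add(S(add(Z, Z)), mul(add(SZ, Z), add(SZ, Z))))
  [10] S(S(add(add(Z, Z), mul(add(SZ, Z), add(SZ, Z)))))
  [11] S(S(add(Z, mul(add(SZ, Z), add(SZ, Z)))))
  [12] S(S(mul(add(SZ, Z), add(SZ, Z))))
  [13] S(S(mul(S(add(Z, Z)), add(SZ, Z))))
  [14] S(S(add(add(SZ, Z), mul(add(Z, Z), add(SZ, Z)))))
  [15] S(S(add(S(add(Z, Z)), mul(add(Z, Z), add(SZ, Z)))))
  [16] S(S(S(add(add(Z, Z), mul(add(Z, Z), add(SZ, Z))))))
  [17] S(S(S(add(Z, mul(add(Z, Z), add(SZ, Z))))))

Answer: NO — after 17 steps the term is S(S(S(add(Z, mul(add(Z, Z), add(SZ, Z)))))), not yet normal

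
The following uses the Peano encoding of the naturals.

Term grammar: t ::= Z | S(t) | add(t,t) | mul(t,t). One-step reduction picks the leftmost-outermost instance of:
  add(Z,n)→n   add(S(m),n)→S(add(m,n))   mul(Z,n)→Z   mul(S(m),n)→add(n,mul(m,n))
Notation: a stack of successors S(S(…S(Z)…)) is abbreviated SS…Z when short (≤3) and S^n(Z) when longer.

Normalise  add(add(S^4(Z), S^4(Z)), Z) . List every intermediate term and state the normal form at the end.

Answer: normal form = S^8(Z)  (in 14 steps)

Working:
  start: add(add(S^4(Z), S^4(Z)), Z)
  step 1: add(S(add(SSSZ, S^4(Z))), Z)
  step 2: S(add(add(SSSZ, S^4(Z)), Z))
  step 3: S(add(S(add(SSZ, S^4(Z))), Z))
  step 4: S(S(add(add(SSZ, S^4(Z)), Z)))
  step 5: S(S(add(S(add(SZ, S^4(Z))), Z)))
  step 6: S(S(S(add(add(SZ, S^4(Z)), Z))))
  step 7: S(S(S(add(S(add(Z, S^4(Z))), Z))))
  step 8: S(S(S(S(add(add(Z, S^4(Z)), Z)))))
  step 9: S(S(S(S(add(S^4(Z), Z)))))
  step 10: S(S(S(S(S(add(SSSZ, Z))))))
  step 11: S(S(S(S(S(S(add(SSZ, Z)))))))
  step 12: S(S(S(S(S(S(S(add(SZ, Z))))))))
  step 13: S(S(S(S(S(S(S(S(add(Z, Z)))))))))
  step 14: S^8(Z)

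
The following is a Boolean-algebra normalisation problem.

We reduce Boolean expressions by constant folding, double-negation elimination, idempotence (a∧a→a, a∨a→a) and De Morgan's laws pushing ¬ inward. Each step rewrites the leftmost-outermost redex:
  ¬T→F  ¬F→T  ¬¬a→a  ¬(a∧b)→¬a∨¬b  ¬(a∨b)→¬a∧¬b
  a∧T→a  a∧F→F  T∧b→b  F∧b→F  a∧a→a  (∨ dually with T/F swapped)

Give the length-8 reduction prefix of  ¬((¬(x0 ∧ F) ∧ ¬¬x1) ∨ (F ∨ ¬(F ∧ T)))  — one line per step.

  start: ¬((¬(x0 ∧ F) ∧ ¬¬x1) ∨ (F ∨ ¬(F ∧ T)))
  →1  ¬(¬(x0 ∧ F) ∧ ¬¬x1) ∧ ¬(F ∨ ¬(F ∧ T))
  →2  (¬¬(x0 ∧ F) ∨ ¬¬¬x1) ∧ ¬(F ∨ ¬(F ∧ T))
  →3  ((x0 ∧ F) ∨ ¬¬¬x1) ∧ ¬(F ∨ ¬(F ∧ T))
  →4  (F ∨ ¬¬¬x1) ∧ ¬(F ∨ ¬(F ∧ T))
  →5  ¬¬¬x1 ∧ ¬(F ∨ ¬(F ∧ T))
  →6  ¬x1 ∧ ¬(F ∨ ¬(F ∧ T))
  →7  ¬x1 ∧ (¬F ∧ ¬¬(F ∧ T))
  →8  ¬x1 ∧ (T ∧ ¬¬(F ∧ T))

Answer: after 8 steps: ¬x1 ∧ (T ∧ ¬¬(F ∧ T))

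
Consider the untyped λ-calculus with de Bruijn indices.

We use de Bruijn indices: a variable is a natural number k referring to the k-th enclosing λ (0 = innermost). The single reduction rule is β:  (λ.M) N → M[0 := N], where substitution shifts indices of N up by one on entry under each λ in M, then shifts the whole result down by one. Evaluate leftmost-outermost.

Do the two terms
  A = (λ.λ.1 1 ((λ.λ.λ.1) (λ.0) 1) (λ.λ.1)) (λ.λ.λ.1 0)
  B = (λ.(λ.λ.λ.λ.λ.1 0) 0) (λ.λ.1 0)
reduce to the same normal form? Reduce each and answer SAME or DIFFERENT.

Term A:
  start: (λ.λ.1 1 ((λ.λ.λ.1) (λ.0) 1) (λ.λ.1)) (λ.λ.λ.1 0)
  step 1: λ.(λ.λ.λ.1 0) (λ.λ.λ.1 0) ((λ.λ.λ.1) (λ.0) (λ.λ.λ.1 0)) (λ.λ.1)
  step 2: λ.(λ.λ.1 0) ((λ.λ.λ.1) (λ.0) (λ.λ.λ.1 0)) (λ.λ.1)
  step 3: λ.(λ.(λ.λ.λ.1) (λ.0) (λ.λ.λ.1 0) 0) (λ.λ.1)
  step 4: λ.(λ.λ.λ.1) (λ.0) (λ.λ.λ.1 0) (λ.λ.1)
  step 5: λ.(λ.λ.1) (λ.λ.λ.1 0) (λ.λ.1)
  step 6: λ.(λ.λ.λ.λ.1 0) (λ.λ.1)
  step 7: λ.λ.λ.λ.1 0

Term B:
  start: (λ.(λ.λ.λ.λ.λ.1 0) 0) (λ.λ.1 0)
  step 1: (λ.λ.λ.λ.λ.1 0) (λ.λ.1 0)
  step 2: λ.λ.λ.λ.1 0

Answer: SAME — A ⇓ λ.λ.λ.λ.1 0, B ⇓ λ.λ.λ.λ.1 0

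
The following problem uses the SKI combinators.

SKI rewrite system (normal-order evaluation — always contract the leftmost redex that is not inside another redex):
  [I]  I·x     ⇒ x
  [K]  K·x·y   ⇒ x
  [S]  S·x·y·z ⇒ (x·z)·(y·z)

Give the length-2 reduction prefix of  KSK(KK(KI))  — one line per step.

  start: KSK(KK(KI))
  →1  S(KK(KI))
  →2  SK

Answer: after 2 steps: SK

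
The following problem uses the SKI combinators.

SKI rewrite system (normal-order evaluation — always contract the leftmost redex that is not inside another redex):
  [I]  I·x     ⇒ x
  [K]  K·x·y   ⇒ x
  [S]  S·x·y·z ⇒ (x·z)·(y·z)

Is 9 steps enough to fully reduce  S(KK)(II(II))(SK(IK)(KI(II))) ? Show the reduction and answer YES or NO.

  start: S(KK)(II(II))(SK(IK)(KI(II)))
  [1] KK(SK(IK)(KI(II)))(II(II)(SK(IK)(KI(II))))
  [2] K(II(II)(SK(IK)(KI(II))))
  [3] K(I(II)(SK(IK)(KI(II))))
  [4] K(II(SK(IK)(KI(II))))
  [5] K(I(SK(IK)(KI(II))))
  [6] K(SK(IK)(KI(II)))
  [7] K(K(KI(II))(IK(KI(II))))
  [8] K(KI(II))
  [9] KI

Answer: YES — reaches normal form KI in 9 ≤ 9 steps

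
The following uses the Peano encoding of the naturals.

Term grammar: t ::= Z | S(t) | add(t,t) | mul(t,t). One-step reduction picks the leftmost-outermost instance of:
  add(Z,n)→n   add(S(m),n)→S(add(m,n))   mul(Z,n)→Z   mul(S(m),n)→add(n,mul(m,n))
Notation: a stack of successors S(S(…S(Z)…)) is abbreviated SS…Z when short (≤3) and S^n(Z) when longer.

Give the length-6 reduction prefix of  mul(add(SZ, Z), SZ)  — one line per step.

Answer: after 6 steps: SZ

Working:
  start: mul(add(SZ, Z), SZ)
  step 1: mul(S(add(Z, Z)), SZ)
  step 2: add(SZ, mul(add(Z, Z), SZ))
  step 3: S(add(Z, mul(add(Z, Z), SZ)))
  step 4: S(mul(add(Z, Z), SZ))
  step 5: S(mul(Z, SZ))
  step 6: SZ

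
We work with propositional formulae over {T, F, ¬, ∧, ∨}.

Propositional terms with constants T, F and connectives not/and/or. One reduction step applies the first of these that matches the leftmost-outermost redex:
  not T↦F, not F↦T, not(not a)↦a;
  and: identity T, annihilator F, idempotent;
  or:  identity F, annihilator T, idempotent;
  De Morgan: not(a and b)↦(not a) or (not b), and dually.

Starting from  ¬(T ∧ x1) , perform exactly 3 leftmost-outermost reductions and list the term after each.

Answer: after 3 steps: ¬x1

Reduction:
  start: ¬(T ∧ x1)
  →1  ¬T ∨ ¬x1
  →2  F ∨ ¬x1
  →3  ¬x1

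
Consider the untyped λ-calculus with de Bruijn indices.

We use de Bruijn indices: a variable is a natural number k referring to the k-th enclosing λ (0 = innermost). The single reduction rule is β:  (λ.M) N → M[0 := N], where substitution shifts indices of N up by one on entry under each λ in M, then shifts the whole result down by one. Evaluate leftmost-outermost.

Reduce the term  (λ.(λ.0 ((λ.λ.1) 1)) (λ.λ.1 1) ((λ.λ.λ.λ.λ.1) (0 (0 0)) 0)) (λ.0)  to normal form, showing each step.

Answer: normal form = λ.0  (in 6 steps)

Working:
  start: (λ.(λ.0 ((λ.λ.1) 1)) (λ.λ.1 1) ((λ.λ.λ.λ.λ.1) (0 (0 0)) 0)) (λ.0)
  →1  (λ.0 ((λ.λ.1) (λ.0))) (λ.λ.1 1) ((λ.λ.λ.λ.λ.1) ((λ.0) ((λ.0) (λ.0))) (λ.0))
  →2  (λ.λ.1 1) ((λ.λ.1) (λ.0)) ((λ.λ.λ.λ.λ.1) ((λ.0) ((λ.0) (λ.0))) (λ.0))
  →3  (λ.(λ.λ.1) (λ.0) ((λ.λ.1) (λ.0))) ((λ.λ.λ.λ.λ.1) ((λ.0) ((λ.0) (λ.0))) (λ.0))
  →4  (λ.λ.1) (λ.0) ((λ.λ.1) (λ.0))
  →5  (λ.λ.0) ((λ.λ.1) (λ.0))
  →6  λ.0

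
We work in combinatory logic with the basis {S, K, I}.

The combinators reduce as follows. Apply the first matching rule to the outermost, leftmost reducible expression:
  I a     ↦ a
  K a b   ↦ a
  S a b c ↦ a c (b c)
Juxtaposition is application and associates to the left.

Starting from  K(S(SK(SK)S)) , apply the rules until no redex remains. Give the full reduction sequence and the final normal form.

Answer: normal form = K(SS)  (in 2 steps)

Working:
  start: K(S(SK(SK)S))
  step 1: K(S(KS(SKS)))
  step 2: K(SS)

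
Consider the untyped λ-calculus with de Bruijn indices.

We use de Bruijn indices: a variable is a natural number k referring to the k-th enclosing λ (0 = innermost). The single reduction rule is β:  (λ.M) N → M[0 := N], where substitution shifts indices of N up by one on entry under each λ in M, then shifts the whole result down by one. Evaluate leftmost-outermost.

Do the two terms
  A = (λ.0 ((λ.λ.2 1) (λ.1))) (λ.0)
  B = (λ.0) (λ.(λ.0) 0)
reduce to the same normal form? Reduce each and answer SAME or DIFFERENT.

Term A:
  start: (λ.0 ((λ.λ.2 1) (λ.1))) (λ.0)
  step 1: (λ.0) ((λ.λ.(λ.0) 1) (λ.λ.0))
  step 2: (λ.λ.(λ.0) 1) (λ.λ.0)
  step 3: λ.(λ.0) (λ.λ.0)
  step 4: λ.λ.λ.0

Term B:
  start: (λ.0) (λ.(λ.0) 0)
  step 1: λ.(λ.0) 0
  step 2: λ.0

Answer: DIFFERENT — A ⇓ λ.λ.λ.0, B ⇓ λ.0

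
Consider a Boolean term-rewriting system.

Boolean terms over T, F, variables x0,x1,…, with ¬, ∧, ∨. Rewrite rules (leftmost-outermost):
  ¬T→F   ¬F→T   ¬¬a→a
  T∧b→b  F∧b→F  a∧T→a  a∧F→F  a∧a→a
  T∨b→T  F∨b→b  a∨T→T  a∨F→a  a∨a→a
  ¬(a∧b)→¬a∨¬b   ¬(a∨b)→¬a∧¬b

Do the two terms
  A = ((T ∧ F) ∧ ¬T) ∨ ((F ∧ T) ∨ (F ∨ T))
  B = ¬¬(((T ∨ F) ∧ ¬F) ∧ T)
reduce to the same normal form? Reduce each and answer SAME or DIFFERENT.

Answer: SAME — A ⇓ T, B ⇓ T

Derivation:
Term A:
  start: ((T ∧ F) ∧ ¬T) ∨ ((F ∧ T) ∨ (F ∨ T))
  [1] (F ∧ ¬T) ∨ ((F ∧ T) ∨ (F ∨ T))
  [2] F ∨ ((F ∧ T) ∨ (F ∨ T))
  [3] (F ∧ T) ∨ (F ∨ T)
  [4] F ∨ (F ∨ T)
  [5] F ∨ T
  [6] T

Term B:
  start: ¬¬(((T ∨ F) ∧ ¬F) ∧ T)
  [1] ((T ∨ F) ∧ ¬F) ∧ T
  [2] (T ∨ F) ∧ ¬F
  [3] T ∧ ¬F
  [4] ¬F
  [5] T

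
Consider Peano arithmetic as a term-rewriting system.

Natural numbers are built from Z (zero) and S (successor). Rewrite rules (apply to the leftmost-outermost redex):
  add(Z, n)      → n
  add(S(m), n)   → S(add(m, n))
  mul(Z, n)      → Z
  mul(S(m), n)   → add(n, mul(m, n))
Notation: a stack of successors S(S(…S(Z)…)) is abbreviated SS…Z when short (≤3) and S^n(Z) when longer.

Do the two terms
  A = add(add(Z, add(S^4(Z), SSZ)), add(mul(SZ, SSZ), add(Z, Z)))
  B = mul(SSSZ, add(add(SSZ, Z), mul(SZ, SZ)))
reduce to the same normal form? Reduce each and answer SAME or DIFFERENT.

Answer: DIFFERENT — A ⇓ S^8(Z), B ⇓ S^9(Z)

Derivation:
Term A:
  start: add(add(Z, add(S^4(Z), SSZ)), add(mul(SZ, SSZ), add(Z, Z)))
  →1  add(add(S^4(Z), SSZ), add(mul(SZ, SSZ), add(Z, Z)))
  →2  add(S(add(SSSZ, SSZ)), add(mul(SZ, SSZ), add(Z, Z)))
  →3  S(add(add(SSSZ, SSZ), add(mul(SZ, SSZ), add(Z, Z))))
  →4  S(add(S(add(SSZ, SSZ)), add(mul(SZ, SSZ), add(Z, Z))))
  →5  S(S(add(add(SSZ, SSZ), add(mul(SZ, SSZ), add(Z, Z)))))
  →6  S(S(add(S(add(SZ, SSZ)), add(mul(SZ, SSZ), add(Z, Z)))))
  →7  S(S(S(add(add(SZ, SSZ), add(mul(SZ, SSZ), add(Z, Z))))))
  →8  S(S(S(add(S(add(Z, SSZ)), add(mul(SZ, SSZ), add(Z, Z))))))
  →9  S(S(S(S(add(add(Z, SSZ), add(mul(SZ, SSZ), add(Z, Z)))))))
  →10  S(S(S(S(add(SSZ, add(mul(SZ, SSZ), add(Z, Z)))))))
  →11  S(S(S(S(S(add(SZ, add(mul(SZ, SSZ), add(Z, Z))))))))
  →12  S(S(S(S(S(S(add(Z, add(mul(SZ, SSZ), add(Z, Z)))))))))
  →13  S(S(S(S(S(S(add(mul(SZ, SSZ), add(Z, Z))))))))
  →14  S(S(S(S(S(S(add(add(SSZ, mul(Z, SSZ)), add(Z, Z))))))))
  →15  S(S(S(S(S(S(add(S(add(SZ, mul(Z, SSZ))), add(Z, Z))))))))
  →16  S(S(S(S(S(S(S(add(add(SZ, mul(Z, SSZ)), add(Z, Z)))))))))
  →17  S(S(S(S(S(S(S(add(S(add(Z, mul(Z, SSZ))), add(Z, Z)))))))))
  →18  S(S(S(S(S(S(S(S(add(add(Z, mul(Z, SSZ)), add(Z, Z))))))))))
  →19  S(S(S(S(S(S(S(S(add(mul(Z, SSZ), add(Z, Z))))))))))
  →20  S(S(S(S(S(S(S(S(add(Z, add(Z, Z))))))))))
  →21  S(S(S(S(S(S(S(S(add(Z, Z)))))))))
  →22  S^8(Z)

Term B:
  start: mul(SSSZ, add(add(SSZ, Z), mul(SZ, SZ)))
  →1  add(add(add(SSZ, Z), mul(SZ, SZ)), mul(SSZ, add(add(SSZ, Z), mul(SZ, SZ))))
  →2  add(add(S(add(SZ, Z)), mul(SZ, SZ)), mul(SSZ, add(add(SSZ, Z), mul(SZ, SZ))))
  →3  add(S(add(add(SZ, Z), mul(SZ, SZ))), mul(SSZ, add(add(SSZ, Z), mul(SZ, SZ))))
  →4  S(add(add(add(SZ, Z), mul(SZ, SZ)), mul(SSZ, add(add(SSZ, Z), mul(SZ, SZ)))))
  →5  S(add(add(S(add(Z, Z)), mul(SZ, SZ)), mul(SSZ, add(add(SSZ, Z), mul(SZ, SZ)))))
  →6  S(add(S(add(add(Z, Z), mul(SZ, SZ))), mul(SSZ, add(add(SSZ, Z), mul(SZ, SZ)))))
  →7  S(S(add(add(add(Z, Z), mul(SZ, SZ)), mul(SSZ, add(add(SSZ, Z), mul(SZ, SZ))))))
  →8  S(S(add(add(Z, mul(SZ, SZ)), mul(SSZ, add(add(SSZ, Z), mul(SZ, SZ))))))
  →9  S(S(add(mul(SZ, SZ), mul(SSZ, add(add(SSZ, Z), mul(SZ, SZ))))))
  →10  S(S(add(add(SZ, mul(Z, SZ)), mul(SSZ, add(add(SSZ, Z), mul(SZ, SZ))))))
  →11  S(S(add(S(add(Z, mul(Z, SZ))), mul(SSZ, add(add(SSZ, Z), mul(SZ, SZ))))))
  →12  S(S(S(add(add(Z, mul(Z, SZ)), mul(SSZ, add(add(SSZ, Z), mul(SZ, SZ)))))))
  →13  S(S(S(add(mul(Z, SZ), mul(SSZ, add(add(SSZ, Z), mul(SZ, SZ)))))))
  →14  S(S(S(add(Z, mul(SSZ, add(add(SSZ, Z), mul(SZ, SZ)))))))
  →15  S(S(S(mul(SSZ, add(add(SSZ, Z), mul(SZ, SZ))))))
  →16  S(S(S(add(add(add(SSZ, Z), mul(SZ, SZ)), mul(SZ, add(add(SSZ, Z), mul(SZ, SZ)))))))
  →17  S(S(S(add(add(S(add(SZ, Z)), mul(SZ, SZ)), mul(SZ, add(add(SSZ, Z), mul(SZ, SZ)))))))
  →18  S(S(S(add(S(add(add(SZ, Z), mul(SZ, SZ))), mul(SZ, add(add(SSZ, Z), mul(SZ, SZ)))))))
  →19  S(S(S(S(add(add(add(SZ, Z), mul(SZ, SZ)), mul(SZ, add(add(SSZ, Z), mul(SZ, SZ))))))))
  →20  S(S(S(S(add(add(S(add(Z, Z)), mul(SZ, SZ)), mul(SZ, add(add(SSZ, Z), mul(SZ, SZ))))))))
  →21  S(S(S(S(add(S(add(add(Z, Z), mul(SZ, SZ))), mul(SZ, add(add(SSZ, Z), mul(SZ, SZ))))))))
  →22  S(S(S(S(S(add(add(add(Z, Z), mul(SZ, SZ)), mul(SZ, add(add(SSZ, Z), mul(SZ, SZ)))))))))
  →23  S(S(S(S(S(add(add(Z, mul(SZ, SZ)), mul(SZ, add(add(SSZ, Z), mul(SZ, SZ)))))))))
  →24  S(S(S(S(S(add(mul(SZ, SZ), mul(SZ, add(add(SSZ, Z), mul(SZ, SZ)))))))))
  →25  S(S(S(S(S(add(add(SZ, mul(Z, SZ)), mul(SZ, add(add(SSZ, Z), mul(SZ, SZ)))))))))
  →26  S(S(S(S(S(add(S(add(Z, mul(Z, SZ))), mul(SZ, add(add(SSZ, Z), mul(SZ, SZ)))))))))
  →27  S(S(S(S(S(S(add(add(Z, mul(Z, SZ)), mul(SZ, add(add(SSZ, Z), mul(SZ, SZ))))))))))
  →28  S(S(S(S(S(S(add(mul(Z, SZ), mul(SZ, add(add(SSZ, Z), mul(SZ, SZ))))))))))
  →29  S(S(S(S(S(S(add(Z, mul(SZ, add(add(SSZ, Z), mul(SZ, SZ))))))))))
  →30  S(S(S(S(S(S(mul(SZ, add(add(SSZ, Z), mul(SZ, SZ)))))))))
  →31  S(S(S(S(S(S(add(add(add(SSZ, Z), mul(SZ, SZ)), mul(Z, add(add(SSZ, Z), mul(SZ, SZ))))))))))
  →32  S(S(S(S(S(S(add(add(S(add(SZ, Z)), mul(SZ, SZ)), mul(Z, add(add(SSZ, Z), mul(SZ, SZ))))))))))
  →33  S(S(S(S(S(S(add(S(add(add(SZ, Z), mul(SZ, SZ))), mul(Z, add(add(SSZ, Z), mul(SZ, SZ))))))))))
  →34  S(S(S(S(S(S(S(add(add(add(SZ, Z), mul(SZ, SZ)), mul(Z, add(add(SSZ, Z), mul(SZ, SZ)))))))))))
  →35  S(S(S(S(S(S(S(add(add(S(add(Z, Z)), mul(SZ, SZ)), mul(Z, add(add(SSZ, Z), mul(SZ, SZ)))))))))))
  →36  S(S(S(S(S(S(S(add(S(add(add(Z, Z), mul(SZ, SZ))), mul(Z, add(add(SSZ, Z), mul(SZ, SZ)))))))))))
  →37  S(S(S(S(S(S(S(S(add(add(add(Z, Z), mul(SZ, SZ)), mul(Z, add(add(SSZ, Z), mul(SZ, SZ))))))))))))
  →38  S(S(S(S(S(S(S(S(add(add(Z, mul(SZ, SZ)), mul(Z, add(add(SSZ, Z), mul(SZ, SZ))))))))))))
  →39  S(S(S(S(S(S(S(S(add(mul(SZ, SZ), mul(Z, add(add(SSZ, Z), mul(SZ, SZ))))))))))))
  →40  S(S(S(S(S(S(S(S(add(add(SZ, mul(Z, SZ)), mul(Z, add(add(SSZ, Z), mul(SZ, SZ))))))))))))
  →41  S(S(S(S(S(S(S(S(add(S(add(Z, mul(Z, SZ))), mul(Z, add(add(SSZ, Z), mul(SZ, SZ))))))))))))
  →42  S(S(S(S(S(S(S(S(S(add(add(Z, mul(Z, SZ)), mul(Z, add(add(SSZ, Z), mul(SZ, SZ)))))))))))))
  →43  S(S(S(S(S(S(S(S(S(add(mul(Z, SZ), mul(Z, add(add(SSZ, Z), mul(SZ, SZ)))))))))))))
  →44  S(S(S(S(S(S(S(S(S(add(Z, mul(Z, add(add(SSZ, Z), mul(SZ, SZ)))))))))))))
  →45  S(S(S(S(S(S(S(S(S(mul(Z, add(add(SSZ, Z), mul(SZ, SZ))))))))))))
  →46  S^9(Z)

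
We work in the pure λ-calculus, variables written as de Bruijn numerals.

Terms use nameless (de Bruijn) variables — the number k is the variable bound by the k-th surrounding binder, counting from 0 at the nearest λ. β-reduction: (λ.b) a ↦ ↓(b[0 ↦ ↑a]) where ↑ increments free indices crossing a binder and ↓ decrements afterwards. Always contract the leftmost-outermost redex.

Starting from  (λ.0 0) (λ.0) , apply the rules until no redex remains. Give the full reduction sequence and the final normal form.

  start: (λ.0 0) (λ.0)
  step 1: (λ.0) (λ.0)
  step 2: λ.0

Answer: normal form = λ.0  (in 2 steps)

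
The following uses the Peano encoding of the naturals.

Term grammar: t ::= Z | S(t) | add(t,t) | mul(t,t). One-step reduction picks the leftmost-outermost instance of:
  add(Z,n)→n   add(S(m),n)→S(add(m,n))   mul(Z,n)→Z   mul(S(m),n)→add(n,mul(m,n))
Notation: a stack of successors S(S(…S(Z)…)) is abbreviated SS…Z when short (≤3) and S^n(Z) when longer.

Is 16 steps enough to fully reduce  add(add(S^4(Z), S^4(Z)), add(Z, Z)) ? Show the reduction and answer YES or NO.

  start: add(add(S^4(Z), S^4(Z)), add(Z, Z))
  step 1: add(S(add(SSSZ, S^4(Z))), add(Z, Z))
  step 2: S(add(add(SSSZ, S^4(Z)), add(Z, Z)))
  step 3: S(add(S(add(SSZ, S^4(Z))), add(Z, Z)))
  step 4: S(S(add(add(SSZ, S^4(Z)), add(Z, Z))))
  step 5: S(S(add(S(add(SZ, S^4(Z))), add(Z, Z))))
  step 6: S(S(S(add(add(SZ, S^4(Z)), add(Z, Z)))))
  step 7: S(S(S(add(S(add(Z, S^4(Z))), add(Z, Z)))))
  step 8: S(S(S(S(add(add(Z, S^4(Z)), add(Z, Z))))))
  step 9: S(S(S(S(add(S^4(Z), add(Z, Z))))))
  step 10: S(S(S(S(S(add(SSSZ, add(Z, Z)))))))
  step 11: S(S(S(S(S(S(add(SSZ, add(Z, Z))))))))
  step 12: S(S(S(S(S(S(S(add(SZ, add(Z, Z)))))))))
  step 13: S(S(S(S(S(S(S(S(add(Z, add(Z, Z))))))))))
  step 14: S(S(S(S(S(S(S(S(add(Z, Z)))))))))
  step 15: S^8(Z)

Answer: YES — reaches normal form S^8(Z) in 15 ≤ 16 steps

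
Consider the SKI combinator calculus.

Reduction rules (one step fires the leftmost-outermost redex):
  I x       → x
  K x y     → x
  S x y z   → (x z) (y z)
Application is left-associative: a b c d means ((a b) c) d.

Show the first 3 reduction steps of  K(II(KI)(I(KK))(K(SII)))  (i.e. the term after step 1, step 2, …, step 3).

  start: K(II(KI)(I(KK))(K(SII)))
  →1  K(I(KI)(I(KK))(K(SII)))
  →2  K(KI(I(KK))(K(SII)))
  →3  K(I(K(SII)))

Answer: after 3 steps: K(I(K(SII)))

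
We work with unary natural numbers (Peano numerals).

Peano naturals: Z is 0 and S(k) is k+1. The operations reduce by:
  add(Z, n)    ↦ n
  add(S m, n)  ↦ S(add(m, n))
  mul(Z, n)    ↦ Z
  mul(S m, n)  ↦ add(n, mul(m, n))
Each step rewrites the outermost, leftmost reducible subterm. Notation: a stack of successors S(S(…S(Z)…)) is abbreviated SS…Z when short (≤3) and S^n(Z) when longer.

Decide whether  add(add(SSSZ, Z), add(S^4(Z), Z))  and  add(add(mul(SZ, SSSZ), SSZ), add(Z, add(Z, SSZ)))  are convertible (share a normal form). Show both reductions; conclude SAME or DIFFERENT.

Answer: SAME — A ⇓ S^7(Z), B ⇓ S^7(Z)

Working:
Term A:
  start: add(add(SSSZ, Z), add(S^4(Z), Z))
  →1  add(S(add(SSZ, Z)), add(S^4(Z), Z))
  →2  S(add(add(SSZ, Z), add(S^4(Z), Z)))
  →3  S(add(S(add(SZ, Z)), add(S^4(Z), Z)))
  →4  S(S(add(add(SZ, Z), add(S^4(Z), Z))))
  →5  S(S(add(S(add(Z, Z)), add(S^4(Z), Z))))
  →6  S(S(S(add(add(Z, Z), add(S^4(Z), Z)))))
  →7  S(S(S(add(Z, add(S^4(Z), Z)))))
  →8  S(S(S(add(S^4(Z), Z))))
  →9  S(S(S(S(add(SSSZ, Z)))))
  →10  S(S(S(S(S(add(SSZ, Z))))))
  →11  S(S(S(S(S(S(add(SZ, Z)))))))
  →12  S(S(S(S(S(S(S(add(Z, Z))))))))
  →13  S^7(Z)

Term B:
  start: add(add(mul(SZ, SSSZ), SSZ), add(Z, add(Z, SSZ)))
  →1  add(add(add(SSSZ, mul(Z, SSSZ)), SSZ), add(Z, add(Z, SSZ)))
  →2  add(add(S(add(SSZ, mul(Z, SSSZ))), SSZ), add(Z, add(Z, SSZ)))
  →3  add(S(add(add(SSZ, mul(Z, SSSZ)), SSZ)), add(Z, add(Z, SSZ)))
  →4  S(add(add(add(SSZ, mul(Z, SSSZ)), SSZ), add(Z, add(Z, SSZ))))
  →5  S(add(add(S(add(SZ, mul(Z, SSSZ))), SSZ), add(Z, add(Z, SSZ))))
  →6  S(add(S(add(add(SZ, mul(Z, SSSZ)), SSZ)), add(Z, add(Z, SSZ))))
  →7  S(S(add(add(add(SZ, mul(Z, SSSZ)), SSZ), add(Z, add(Z, SSZ)))))
  →8  S(S(add(add(S(add(Z, mul(Z, SSSZ))), SSZ), add(Z, add(Z, SSZ)))))
  →9  S(S(add(S(add(add(Z, mul(Z, SSSZ)), SSZ)), add(Z, add(Z, SSZ)))))
  →10  S(S(S(add(add(add(Z, mul(Z, SSSZ)), SSZ), add(Z, add(Z, SSZ))))))
  →11  S(S(S(add(add(mul(Z, SSSZ), SSZ), add(Z, add(Z, SSZ))))))
  →12  S(S(S(add(add(Z, SSZ), add(Z, add(Z, SSZ))))))
  →13  S(S(S(add(SSZ, add(Z, add(Z, SSZ))))))
  →14  S(S(S(S(add(SZ, add(Z, add(Z, SSZ)))))))
  →15  S(S(S(S(S(add(Z, add(Z, add(Z, SSZ))))))))
  →16  S(S(S(S(S(add(Z, add(Z, SSZ)))))))
  →17  S(S(S(S(S(add(Z, SSZ))))))
  →18  S^7(Z)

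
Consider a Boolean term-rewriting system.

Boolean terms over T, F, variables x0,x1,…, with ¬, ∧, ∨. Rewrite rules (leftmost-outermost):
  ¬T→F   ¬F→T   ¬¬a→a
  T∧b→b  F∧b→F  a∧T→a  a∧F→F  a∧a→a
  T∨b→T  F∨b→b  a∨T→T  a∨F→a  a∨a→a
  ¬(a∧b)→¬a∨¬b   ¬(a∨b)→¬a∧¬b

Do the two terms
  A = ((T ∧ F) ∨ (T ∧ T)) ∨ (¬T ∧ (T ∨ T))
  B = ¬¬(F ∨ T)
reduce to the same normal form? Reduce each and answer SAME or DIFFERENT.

Answer: SAME — A ⇓ T, B ⇓ T

Derivation:
Term A:
  start: ((T ∧ F) ∨ (T ∧ T)) ∨ (¬T ∧ (T ∨ T))
  →1  (F ∨ (T ∧ T)) ∨ (¬T ∧ (T ∨ T))
  →2  (T ∧ T) ∨ (¬T ∧ (T ∨ T))
  →3  T ∨ (¬T ∧ (T ∨ T))
  →4  T

Term B:
  start: ¬¬(F ∨ T)
  →1  F ∨ T
  →2  T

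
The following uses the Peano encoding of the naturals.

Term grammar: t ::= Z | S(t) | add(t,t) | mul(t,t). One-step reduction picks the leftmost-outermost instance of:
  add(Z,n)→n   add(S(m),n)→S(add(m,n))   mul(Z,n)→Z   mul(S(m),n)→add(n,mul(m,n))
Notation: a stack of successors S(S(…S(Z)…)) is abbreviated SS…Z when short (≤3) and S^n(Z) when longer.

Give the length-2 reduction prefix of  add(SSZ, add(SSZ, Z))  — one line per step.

Answer: after 2 steps: S(S(add(Z, add(SSZ, Z))))

Reduction:
  start: add(SSZ, add(SSZ, Z))
  step 1: S(add(SZ, add(SSZ, Z)))
  step 2: S(S(add(Z, add(SSZ, Z))))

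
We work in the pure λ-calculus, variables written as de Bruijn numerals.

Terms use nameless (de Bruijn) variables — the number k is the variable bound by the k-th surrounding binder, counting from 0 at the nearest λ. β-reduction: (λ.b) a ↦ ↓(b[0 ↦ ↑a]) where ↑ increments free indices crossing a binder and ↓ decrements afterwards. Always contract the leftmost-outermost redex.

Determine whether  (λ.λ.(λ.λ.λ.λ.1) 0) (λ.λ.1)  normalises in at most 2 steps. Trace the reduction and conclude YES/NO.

Answer: YES — reaches normal form λ.λ.λ.λ.1 in 2 ≤ 2 steps

Reduction:
  start: (λ.λ.(λ.λ.λ.λ.1) 0) (λ.λ.1)
  step 1: λ.(λ.λ.λ.λ.1) 0
  step 2: λ.λ.λ.λ.1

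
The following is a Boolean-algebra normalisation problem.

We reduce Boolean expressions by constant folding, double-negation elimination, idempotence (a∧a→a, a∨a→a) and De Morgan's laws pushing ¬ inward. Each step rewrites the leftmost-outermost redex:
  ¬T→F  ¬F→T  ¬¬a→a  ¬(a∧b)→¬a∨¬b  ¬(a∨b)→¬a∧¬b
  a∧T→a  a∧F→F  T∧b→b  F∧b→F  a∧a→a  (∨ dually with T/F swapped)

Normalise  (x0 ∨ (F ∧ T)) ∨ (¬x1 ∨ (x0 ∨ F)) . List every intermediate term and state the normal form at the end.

Answer: normal form = x0 ∨ (¬x1 ∨ x0)  (in 3 steps)

Reduction:
  start: (x0 ∨ (F ∧ T)) ∨ (¬x1 ∨ (x0 ∨ F))
  [1] (x0 ∨ F) ∨ (¬x1 ∨ (x0 ∨ F))
  [2] x0 ∨ (¬x1 ∨ (x0 ∨ F))
  [3] x0 ∨ (¬x1 ∨ x0)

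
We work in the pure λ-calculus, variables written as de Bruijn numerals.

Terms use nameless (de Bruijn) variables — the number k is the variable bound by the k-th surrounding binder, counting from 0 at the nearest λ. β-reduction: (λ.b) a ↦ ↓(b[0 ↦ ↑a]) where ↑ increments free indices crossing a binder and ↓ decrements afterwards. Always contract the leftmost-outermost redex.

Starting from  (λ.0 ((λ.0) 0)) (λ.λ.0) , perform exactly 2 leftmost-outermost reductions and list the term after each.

  start: (λ.0 ((λ.0) 0)) (λ.λ.0)
  step 1: (λ.λ.0) ((λ.0) (λ.λ.0))
  step 2: λ.0

Answer: after 2 steps: λ.0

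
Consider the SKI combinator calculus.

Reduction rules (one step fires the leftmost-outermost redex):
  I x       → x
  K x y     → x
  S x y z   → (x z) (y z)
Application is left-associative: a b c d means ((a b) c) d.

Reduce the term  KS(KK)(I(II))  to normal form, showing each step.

  start: KS(KK)(I(II))
  →1  S(I(II))
  →2  S(II)
  →3  SI

Answer: normal form = SI  (in 3 steps)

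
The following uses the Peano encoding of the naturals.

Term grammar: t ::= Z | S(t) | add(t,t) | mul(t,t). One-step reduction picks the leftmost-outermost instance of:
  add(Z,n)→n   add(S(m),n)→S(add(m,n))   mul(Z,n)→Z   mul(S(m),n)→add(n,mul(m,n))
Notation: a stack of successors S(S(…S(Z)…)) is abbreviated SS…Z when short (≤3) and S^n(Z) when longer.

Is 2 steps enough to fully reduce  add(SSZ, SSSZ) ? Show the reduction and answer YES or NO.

Answer: NO — after 2 steps the term is S(S(add(Z, SSSZ))), not yet normal

Derivation:
  start: add(SSZ, SSSZ)
  →1  S(add(SZ, SSSZ))
  →2  S(S(add(Z, SSSZ)))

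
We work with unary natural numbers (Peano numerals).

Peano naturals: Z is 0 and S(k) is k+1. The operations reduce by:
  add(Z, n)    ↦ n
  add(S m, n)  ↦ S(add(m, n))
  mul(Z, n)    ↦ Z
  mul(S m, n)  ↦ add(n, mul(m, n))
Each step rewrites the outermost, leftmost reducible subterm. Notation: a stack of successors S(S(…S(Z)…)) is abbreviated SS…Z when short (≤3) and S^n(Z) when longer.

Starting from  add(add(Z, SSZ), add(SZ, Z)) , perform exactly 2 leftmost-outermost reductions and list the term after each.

Answer: after 2 steps: S(add(SZ, add(SZ, Z)))

Reduction:
  start: add(add(Z, SSZ), add(SZ, Z))
  →1  add(SSZ, add(SZ, Z))
  →2  S(add(SZ, add(SZ, Z)))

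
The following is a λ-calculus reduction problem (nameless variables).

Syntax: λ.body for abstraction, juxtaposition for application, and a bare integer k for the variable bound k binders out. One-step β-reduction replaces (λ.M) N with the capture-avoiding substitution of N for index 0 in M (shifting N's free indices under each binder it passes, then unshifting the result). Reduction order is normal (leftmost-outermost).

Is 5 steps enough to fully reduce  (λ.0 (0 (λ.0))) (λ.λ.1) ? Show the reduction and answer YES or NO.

  start: (λ.0 (0 (λ.0))) (λ.λ.1)
  →1  (λ.λ.1) ((λ.λ.1) (λ.0))
  →2  λ.(λ.λ.1) (λ.0)
  →3  λ.λ.λ.0

Answer: YES — reaches normal form λ.λ.λ.0 in 3 ≤ 5 steps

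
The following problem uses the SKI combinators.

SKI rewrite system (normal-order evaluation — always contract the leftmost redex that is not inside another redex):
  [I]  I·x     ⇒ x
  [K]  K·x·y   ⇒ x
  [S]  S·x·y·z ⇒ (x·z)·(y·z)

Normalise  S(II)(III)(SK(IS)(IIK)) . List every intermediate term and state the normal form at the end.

  start: S(II)(III)(SK(IS)(IIK))
  [1] II(SK(IS)(IIK))(III(SK(IS)(IIK)))
  [2] I(SK(IS)(IIK))(III(SK(IS)(IIK)))
  [3] SK(IS)(IIK)(III(SK(IS)(IIK)))
  [4] K(IIK)(IS(IIK))(III(SK(IS)(IIK)))
  [5] IIK(III(SK(IS)(IIK)))
  [6] IK(III(SK(IS)(IIK)))
  [7] K(III(SK(IS)(IIK)))
  [8] K(II(SK(IS)(IIK)))
  [9] K(I(SK(IS)(IIK)))
  [10] K(SK(IS)(IIK))
  [11] K(K(IIK)(IS(IIK)))
  [12] K(IIK)
  [13] K(IK)
  [14] KK

Answer: normal form = KK  (in 14 steps)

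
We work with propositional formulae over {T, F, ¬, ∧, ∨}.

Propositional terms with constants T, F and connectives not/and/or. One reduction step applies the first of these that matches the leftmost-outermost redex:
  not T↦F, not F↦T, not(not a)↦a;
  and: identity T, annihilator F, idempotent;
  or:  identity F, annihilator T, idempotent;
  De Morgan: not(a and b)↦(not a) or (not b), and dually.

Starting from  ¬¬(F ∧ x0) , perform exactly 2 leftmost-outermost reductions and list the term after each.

Answer: after 2 steps: F

Reduction:
  start: ¬¬(F ∧ x0)
  →1  F ∧ x0
  →2  F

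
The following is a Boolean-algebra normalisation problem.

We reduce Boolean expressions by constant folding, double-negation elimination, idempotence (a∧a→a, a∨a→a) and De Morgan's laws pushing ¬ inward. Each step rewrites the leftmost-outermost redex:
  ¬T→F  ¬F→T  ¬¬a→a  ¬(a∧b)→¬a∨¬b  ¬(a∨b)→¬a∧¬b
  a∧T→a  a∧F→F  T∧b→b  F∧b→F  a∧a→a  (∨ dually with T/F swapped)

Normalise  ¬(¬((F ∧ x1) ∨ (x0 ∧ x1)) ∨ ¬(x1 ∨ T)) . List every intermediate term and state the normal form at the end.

  start: ¬(¬((F ∧ x1) ∨ (x0 ∧ x1)) ∨ ¬(x1 ∨ T))
  step 1: ¬¬((F ∧ x1) ∨ (x0 ∧ x1)) ∧ ¬¬(x1 ∨ T)
  step 2: ((F ∧ x1) ∨ (x0 ∧ x1)) ∧ ¬¬(x1 ∨ T)
  step 3: (F ∨ (x0 ∧ x1)) ∧ ¬¬(x1 ∨ T)
  step 4: (x0 ∧ x1) ∧ ¬¬(x1 ∨ T)
  step 5: (x0 ∧ x1) ∧ (x1 ∨ T)
  step 6: (x0 ∧ x1) ∧ T
  step 7: x0 ∧ x1

Answer: normal form = x0 ∧ x1  (in 7 steps)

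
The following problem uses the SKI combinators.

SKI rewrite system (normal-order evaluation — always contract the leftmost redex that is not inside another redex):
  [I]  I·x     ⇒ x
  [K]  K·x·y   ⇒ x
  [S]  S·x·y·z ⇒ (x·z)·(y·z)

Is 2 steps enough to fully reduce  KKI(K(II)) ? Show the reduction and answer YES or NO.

Answer: YES — reaches normal form K(KI) in 2 ≤ 2 steps

Derivation:
  start: KKI(K(II))
  →1  K(K(II))
  →2  K(KI)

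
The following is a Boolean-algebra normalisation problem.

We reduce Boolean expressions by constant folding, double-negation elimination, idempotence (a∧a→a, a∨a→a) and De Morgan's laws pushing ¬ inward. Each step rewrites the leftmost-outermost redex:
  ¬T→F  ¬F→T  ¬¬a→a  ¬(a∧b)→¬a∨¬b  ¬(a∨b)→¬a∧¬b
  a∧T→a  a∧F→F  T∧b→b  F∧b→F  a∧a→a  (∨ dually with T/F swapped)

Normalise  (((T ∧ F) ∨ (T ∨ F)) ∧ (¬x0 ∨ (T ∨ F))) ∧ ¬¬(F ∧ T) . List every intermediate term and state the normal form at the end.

Answer: normal form = F  (in 9 steps)

Derivation:
  start: (((T ∧ F) ∨ (T ∨ F)) ∧ (¬x0 ∨ (T ∨ F))) ∧ ¬¬(F ∧ T)
  [1] ((F ∨ (T ∨ F)) ∧ (¬x0 ∨ (T ∨ F))) ∧ ¬¬(F ∧ T)
  [2] ((T ∨ F) ∧ (¬x0 ∨ (T ∨ F))) ∧ ¬¬(F ∧ T)
  [3] (T ∧ (¬x0 ∨ (T ∨ F))) ∧ ¬¬(F ∧ T)
  [4] (¬x0 ∨ (T ∨ F)) ∧ ¬¬(F ∧ T)
  [5] (¬x0 ∨ T) ∧ ¬¬(F ∧ T)
  [6] T ∧ ¬¬(F ∧ T)
  [7] ¬¬(F ∧ T)
  [8] F ∧ T
  [9] F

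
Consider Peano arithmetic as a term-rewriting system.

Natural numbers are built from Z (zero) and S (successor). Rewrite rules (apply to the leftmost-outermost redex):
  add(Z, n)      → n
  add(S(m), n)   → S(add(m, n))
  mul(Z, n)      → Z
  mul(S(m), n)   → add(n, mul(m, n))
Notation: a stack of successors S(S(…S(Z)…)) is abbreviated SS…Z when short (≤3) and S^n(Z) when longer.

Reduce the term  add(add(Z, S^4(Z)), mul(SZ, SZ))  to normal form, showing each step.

Answer: normal form = S^5(Z)  (in 10 steps)

Working:
  start: add(add(Z, S^4(Z)), mul(SZ, SZ))
  step 1: add(S^4(Z), mul(SZ, SZ))
  step 2: S(add(SSSZ, mul(SZ, SZ)))
  step 3: S(S(add(SSZ, mul(SZ, SZ))))
  step 4: S(S(S(add(SZ, mul(SZ, SZ)))))
  step 5: S(S(S(S(add(Z, mul(SZ, SZ))))))
  step 6: S(S(S(S(mul(SZ, SZ)))))
  step 7: S(S(S(S(add(SZ, mul(Z, SZ))))))
  step 8: S(S(S(S(S(add(Z, mul(Z, SZ)))))))
  step 9: S(S(S(S(S(mul(Z, SZ))))))
  step 10: S^5(Z)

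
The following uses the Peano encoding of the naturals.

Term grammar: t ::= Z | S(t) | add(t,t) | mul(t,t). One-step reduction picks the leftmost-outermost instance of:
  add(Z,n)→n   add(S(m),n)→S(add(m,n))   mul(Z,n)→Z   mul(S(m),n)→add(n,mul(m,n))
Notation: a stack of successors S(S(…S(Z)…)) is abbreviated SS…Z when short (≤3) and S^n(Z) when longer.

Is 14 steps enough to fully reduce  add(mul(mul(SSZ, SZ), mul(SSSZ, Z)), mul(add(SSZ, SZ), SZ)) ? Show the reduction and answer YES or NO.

Answer: NO — after 14 steps the term is add(mul(S(add(Z, mul(Z, SZ))), mul(SSSZ, Z)), mul(add(SSZ, SZ), SZ)), not yet normal

Derivation:
  start: add(mul(mul(SSZ, SZ), mul(SSSZ, Z)), mul(add(SSZ, SZ), SZ))
  step 1: add(mul(add(SZ, mul(SZ, SZ)), mul(SSSZ, Z)), mul(add(SSZ, SZ), SZ))
  step 2: add(mul(S(add(Z, mul(SZ, SZ))), mul(SSSZ, Z)), mul(add(SSZ, SZ), SZ))
  step 3: add(add(mul(SSSZ, Z), mul(add(Z, mul(SZ, SZ)), mul(SSSZ, Z))), mul(add(SSZ, SZ), SZ))
  step 4: add(add(add(Z, mul(SSZ, Z)), mul(add(Z, mul(SZ, SZ)), mul(SSSZ, Z))), mul(add(SSZ, SZ), SZ))
  step 5: add(add(mul(SSZ, Z), mul(add(Z, mul(SZ, SZ)), mul(SSSZ, Z))), mul(add(SSZ, SZ), SZ))
  step 6: add(add(add(Z, mul(SZ, Z)), mul(add(Z, mul(SZ, SZ)), mul(SSSZ, Z))), mul(add(SSZ, SZ), SZ))
  step 7: add(add(mul(SZ, Z), mul(add(Z, mul(SZ, SZ)), mul(SSSZ, Z))), mul(add(SSZ, SZ), SZ))
  step 8: add(add(add(Z, mul(Z, Z)), mul(add(Z, mul(SZ, SZ)), mul(SSSZ, Z))), mul(add(SSZ, SZ), SZ))
  step 9: add(add(mul(Z, Z), mul(add(Z, mul(SZ, SZ)), mul(SSSZ, Z))), mul(add(SSZ, SZ), SZ))
  step 10: add(add(Z, mul(add(Z, mul(SZ, SZ)), mul(SSSZ, Z))), mul(add(SSZ, SZ), SZ))
  step 11: add(mul(add(Z, mul(SZ, SZ)), mul(SSSZ, Z)), mul(add(SSZ, SZ), SZ))
  step 12: add(mul(mul(SZ, SZ), mul(SSSZ, Z)), mul(add(SSZ, SZ), SZ))
  step 13: add(mul(add(SZ, mul(Z, SZ)), mul(SSSZ, Z)), mul(add(SSZ, SZ), SZ))
  step 14: add(mul(S(add(Z, mul(Z, SZ))), mul(SSSZ, Z)), mul(add(SSZ, SZ), SZ))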